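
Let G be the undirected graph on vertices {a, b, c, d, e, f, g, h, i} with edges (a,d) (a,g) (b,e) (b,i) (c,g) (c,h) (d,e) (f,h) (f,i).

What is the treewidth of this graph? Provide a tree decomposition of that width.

Each bag holds 3 vertices, so the decomposition has width 2, which upper-bounds the treewidth. The edges f–h–c–g–a–d–e–b–i–f form a cycle, so G is not a tree and its treewidth is at least 2. Combining the bounds, tw(G) = 2.

Treewidth 2.
One such decomposition:
Bags: B1 = {c, f, h}  B2 = {c, f, g}  B3 = {a, f, g}  B4 = {a, d, f}  B5 = {d, e, f}  B6 = {b, e, f}  B7 = {b, f, i}
Tree: B1–B2, B2–B3, B3–B4, B4–B5, B5–B6, B6–B7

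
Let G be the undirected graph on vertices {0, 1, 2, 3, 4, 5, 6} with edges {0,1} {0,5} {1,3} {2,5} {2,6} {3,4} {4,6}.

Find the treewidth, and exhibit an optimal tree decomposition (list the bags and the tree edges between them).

Every bag has size at most 3, so the width is 3 − 1 = 2 and tw(G) ≤ 2. The edges 5–0–1–3–4–6–2–5 form a cycle, so G is not a tree and its treewidth is at least 2. Combining the bounds, tw(G) = 2.

Treewidth 2.
One optimal decomposition is:
Bags: B1 = {0, 1, 5}  B2 = {1, 3, 5}  B3 = {3, 4, 5}  B4 = {4, 5, 6}  B5 = {2, 5, 6}
Tree: B1–B2, B2–B3, B3–B4, B4–B5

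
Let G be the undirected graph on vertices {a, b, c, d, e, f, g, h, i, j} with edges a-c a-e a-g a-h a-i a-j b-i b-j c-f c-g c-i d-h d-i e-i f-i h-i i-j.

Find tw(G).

A width-2 tree decomposition is:
Bags: B1 = {a, c, i}  B2 = {a, c, g}  B3 = {a, h, i}  B4 = {a, i, j}  B5 = {b, i, j}  B6 = {c, f, i}  B7 = {a, e, i}  B8 = {d, h, i}
Tree: B1–B2, B1–B3, B3–B4, B4–B5, B1–B6, B4–B7, B3–B8
Each bag holds 3 vertices, so the decomposition has width 2, which upper-bounds the treewidth. For the lower bound, the 3 vertices {a, c, g} are pairwise adjacent, and any tree decomposition puts a clique entirely inside one bag — forcing width ≥ 2. Combining the bounds, tw(G) = 2.

2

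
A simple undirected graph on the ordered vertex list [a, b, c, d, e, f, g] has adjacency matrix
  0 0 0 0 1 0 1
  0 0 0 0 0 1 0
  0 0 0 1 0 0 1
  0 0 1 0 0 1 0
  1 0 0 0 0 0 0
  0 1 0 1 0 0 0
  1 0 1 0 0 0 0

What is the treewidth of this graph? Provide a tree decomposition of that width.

Every bag has size at most 2, so the width is 2 − 1 = 1 and tw(G) ≤ 1. G has an edge, so its treewidth is at least 1. The upper and lower bounds meet at 1, so that is the treewidth.

Treewidth 1.
One such decomposition:
Bags: B1 = {a, e}  B2 = {a, g}  B3 = {c, g}  B4 = {c, d}  B5 = {d, f}  B6 = {b, f}
Tree: B1–B2, B2–B3, B3–B4, B4–B5, B5–B6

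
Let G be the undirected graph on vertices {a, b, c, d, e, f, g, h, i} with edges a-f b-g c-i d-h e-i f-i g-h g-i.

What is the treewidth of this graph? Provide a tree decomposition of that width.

Treewidth 1.
One such decomposition:
Bags: B1 = {e, i}  B2 = {g, i}  B3 = {c, i}  B4 = {f, i}  B5 = {g, h}  B6 = {a, f}  B7 = {d, h}  B8 = {b, g}
Tree: B1–B2, B2–B3, B3–B4, B2–B5, B4–B6, B5–B7, B2–B8

Each bag holds 2 vertices, so the decomposition has width 1, which upper-bounds the treewidth. Any graph with an edge has treewidth ≥ 1, and G has the edge e–i. Combining the bounds, tw(G) = 1.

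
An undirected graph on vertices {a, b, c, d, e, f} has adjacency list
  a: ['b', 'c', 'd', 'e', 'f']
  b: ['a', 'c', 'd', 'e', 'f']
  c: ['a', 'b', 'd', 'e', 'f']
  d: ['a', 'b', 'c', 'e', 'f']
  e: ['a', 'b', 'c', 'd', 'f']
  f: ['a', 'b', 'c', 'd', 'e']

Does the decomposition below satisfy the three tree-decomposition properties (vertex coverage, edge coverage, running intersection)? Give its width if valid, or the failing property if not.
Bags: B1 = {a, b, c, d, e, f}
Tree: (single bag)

Yes; width 5.

Every vertex of G appears in some bag (union = {a, b, c, d, e, f}); every edge is covered by a bag; and for each vertex v the set of bags containing v is connected in the bag tree. The decomposition is therefore valid. The largest bag has 6 vertices, so the width is 5.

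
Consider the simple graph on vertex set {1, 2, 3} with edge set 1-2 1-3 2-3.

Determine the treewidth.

2

A width-2 tree decomposition is:
Bags: B1 = {1, 2, 3}
Tree: (single bag)
A single bag containing all 3 vertices is trivially a valid decomposition of width 2. For the lower bound, the 3 vertices {1, 2, 3} are pairwise adjacent, and any tree decomposition puts a clique entirely inside one bag — forcing width ≥ 2. Hence tw(G) = 2 exactly.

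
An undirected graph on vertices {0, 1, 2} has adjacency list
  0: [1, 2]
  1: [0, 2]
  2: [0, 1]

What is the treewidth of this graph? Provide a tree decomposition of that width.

With just one bag of size 3, the width is 3 − 1 = 2, so tw(G) ≤ 2. Conversely, {0, 1, 2} is a clique of size 3, and the vertices of any clique must share a bag in every tree decomposition; so some bag has ≥ 3 vertices and tw(G) ≥ 2. Combining the bounds, tw(G) = 2.

Treewidth 2.
Bags: B1 = {0, 1, 2}
Tree: (single bag)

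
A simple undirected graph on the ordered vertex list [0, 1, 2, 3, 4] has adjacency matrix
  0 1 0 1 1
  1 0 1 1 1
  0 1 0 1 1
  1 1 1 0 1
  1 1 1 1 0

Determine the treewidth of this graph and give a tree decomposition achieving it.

Treewidth 3.
One such decomposition:
Bags: B1 = {1, 2, 3, 4}  B2 = {0, 1, 3, 4}
Tree: B1–B2

Each bag holds 4 vertices, so the decomposition has width 3, which upper-bounds the treewidth. Conversely, {0, 1, 3, 4} is a clique of size 4, and the vertices of any clique must share a bag in every tree decomposition; so some bag has ≥ 4 vertices and tw(G) ≥ 3. Hence tw(G) = 3 exactly.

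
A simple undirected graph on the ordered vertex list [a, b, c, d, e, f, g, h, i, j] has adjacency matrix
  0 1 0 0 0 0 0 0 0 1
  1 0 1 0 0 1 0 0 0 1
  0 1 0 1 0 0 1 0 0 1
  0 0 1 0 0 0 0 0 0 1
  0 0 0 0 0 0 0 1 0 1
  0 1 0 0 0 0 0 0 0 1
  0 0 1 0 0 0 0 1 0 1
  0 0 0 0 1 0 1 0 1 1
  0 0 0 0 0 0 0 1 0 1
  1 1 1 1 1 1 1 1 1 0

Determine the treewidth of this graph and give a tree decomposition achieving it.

The largest bag has 3 vertices, giving width 2; this decomposition certifies tw(G) ≤ 2. For the lower bound, the 3 vertices {c, d, j} are pairwise adjacent, and any tree decomposition puts a clique entirely inside one bag — forcing width ≥ 2. The upper and lower bounds meet at 2, so that is the treewidth.

Treewidth 2.
Bags: B1 = {g, h, j}  B2 = {c, g, j}  B3 = {b, c, j}  B4 = {a, b, j}  B5 = {e, h, j}  B6 = {h, i, j}  B7 = {b, f, j}  B8 = {c, d, j}
Tree: B1–B2, B2–B3, B3–B4, B1–B5, B5–B6, B3–B7, B3–B8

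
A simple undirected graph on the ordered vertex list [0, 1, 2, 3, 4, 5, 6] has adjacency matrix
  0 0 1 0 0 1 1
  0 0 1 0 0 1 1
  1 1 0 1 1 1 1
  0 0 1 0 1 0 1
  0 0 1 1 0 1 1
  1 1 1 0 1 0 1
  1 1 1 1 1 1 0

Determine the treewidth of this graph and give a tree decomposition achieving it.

Each bag holds 4 vertices, so the decomposition has width 3, which upper-bounds the treewidth. Conversely, {2, 3, 4, 6} is a clique of size 4, and the vertices of any clique must share a bag in every tree decomposition; so some bag has ≥ 4 vertices and tw(G) ≥ 3. The upper and lower bounds meet at 3, so that is the treewidth.

Treewidth 3.
One such decomposition:
Bags: B1 = {0, 2, 5, 6}  B2 = {2, 4, 5, 6}  B3 = {2, 3, 4, 6}  B4 = {1, 2, 5, 6}
Tree: B1–B2, B2–B3, B1–B4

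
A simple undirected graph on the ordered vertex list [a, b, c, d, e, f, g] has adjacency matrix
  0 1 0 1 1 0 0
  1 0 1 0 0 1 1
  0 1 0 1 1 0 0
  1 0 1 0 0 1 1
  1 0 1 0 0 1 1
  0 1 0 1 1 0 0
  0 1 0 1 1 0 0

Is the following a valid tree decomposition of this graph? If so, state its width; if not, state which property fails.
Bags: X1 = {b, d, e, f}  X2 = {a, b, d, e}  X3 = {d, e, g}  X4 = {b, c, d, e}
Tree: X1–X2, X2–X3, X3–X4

A tree decomposition must satisfy three properties: every vertex lies in some bag; for every edge, both endpoints lie together in some bag; and for every vertex, the bags containing it form a connected subtree. Here edge (b,g) lies in no bag, so the decomposition is invalid.

No — edge (b,g) lies in no bag.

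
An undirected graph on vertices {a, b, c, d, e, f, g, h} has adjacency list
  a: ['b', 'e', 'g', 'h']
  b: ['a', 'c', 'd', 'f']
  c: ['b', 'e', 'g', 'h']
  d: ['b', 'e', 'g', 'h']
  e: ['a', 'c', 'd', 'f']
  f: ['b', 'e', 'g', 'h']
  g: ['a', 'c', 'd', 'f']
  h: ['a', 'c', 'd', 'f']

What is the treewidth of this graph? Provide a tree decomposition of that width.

Treewidth 4.
One such decomposition:
Bags: B1 = {b, c, e, g, h}  B2 = {b, d, e, g, h}  B3 = {b, e, f, g, h}  B4 = {a, b, e, g, h}
Tree: B1–B2, B2–B3, B3–B4

The largest bag has 5 vertices, giving width 4; this decomposition certifies tw(G) ≤ 4. For the lower bound: the 5 vertex sets {c,e}, {d,h}, {b,f}, {g}, {a} are disjoint, each induces a connected subgraph, and every pair is joined by at least one edge of G. Contracting each set to a single vertex therefore yields K_{5} as a minor, and since treewidth is minor-monotone, tw(G) ≥ tw(K_{5}) = 4. Hence tw(G) = 4 exactly.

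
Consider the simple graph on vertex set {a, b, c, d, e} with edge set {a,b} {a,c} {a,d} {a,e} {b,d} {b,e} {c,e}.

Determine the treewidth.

2

A width-2 tree decomposition is:
Bags: B1 = {a, c, e}  B2 = {a, b, e}  B3 = {a, b, d}
Tree: B1–B2, B2–B3
Every bag has size at most 3, so the width is 3 − 1 = 2 and tw(G) ≤ 2. For the lower bound, the 3 vertices {a, b, d} are pairwise adjacent, and any tree decomposition puts a clique entirely inside one bag — forcing width ≥ 2. Therefore the treewidth is 2.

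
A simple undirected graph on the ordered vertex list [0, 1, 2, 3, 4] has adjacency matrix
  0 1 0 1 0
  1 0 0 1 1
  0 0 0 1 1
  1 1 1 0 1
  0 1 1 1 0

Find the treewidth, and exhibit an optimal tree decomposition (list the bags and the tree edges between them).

Every bag has size at most 3, so the width is 3 − 1 = 2 and tw(G) ≤ 2. For the lower bound, the 3 vertices {0, 1, 3} are pairwise adjacent, and any tree decomposition puts a clique entirely inside one bag — forcing width ≥ 2. Hence tw(G) = 2 exactly.

Treewidth 2.
Bags: B1 = {2, 3, 4}  B2 = {1, 3, 4}  B3 = {0, 1, 3}
Tree: B1–B2, B2–B3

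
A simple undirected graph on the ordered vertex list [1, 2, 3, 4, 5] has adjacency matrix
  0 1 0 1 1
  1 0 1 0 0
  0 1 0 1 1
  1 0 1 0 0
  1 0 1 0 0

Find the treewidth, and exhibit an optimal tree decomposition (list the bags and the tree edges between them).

The largest bag has 3 vertices, giving width 2; this decomposition certifies tw(G) ≤ 2. For the lower bound, G contains the cycle 1–5–3–2–1, so G is not a forest; only forests have treewidth ≤ 1, hence tw(G) ≥ 2. Hence tw(G) = 2 exactly.

Treewidth 2.
Bags: B1 = {1, 3, 5}  B2 = {1, 2, 3}  B3 = {1, 3, 4}
Tree: B1–B2, B2–B3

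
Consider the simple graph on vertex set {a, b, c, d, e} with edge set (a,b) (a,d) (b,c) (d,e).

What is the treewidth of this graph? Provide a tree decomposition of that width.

Treewidth 1.
Bags: B1 = {b, c}  B2 = {a, b}  B3 = {a, d}  B4 = {d, e}
Tree: B1–B2, B2–B3, B3–B4

The largest bag has 2 vertices, giving width 1; this decomposition certifies tw(G) ≤ 1. Since G has at least one edge (e.g. c–b), it is not an edgeless graph, so tw(G) ≥ 1. The upper and lower bounds meet at 1, so that is the treewidth.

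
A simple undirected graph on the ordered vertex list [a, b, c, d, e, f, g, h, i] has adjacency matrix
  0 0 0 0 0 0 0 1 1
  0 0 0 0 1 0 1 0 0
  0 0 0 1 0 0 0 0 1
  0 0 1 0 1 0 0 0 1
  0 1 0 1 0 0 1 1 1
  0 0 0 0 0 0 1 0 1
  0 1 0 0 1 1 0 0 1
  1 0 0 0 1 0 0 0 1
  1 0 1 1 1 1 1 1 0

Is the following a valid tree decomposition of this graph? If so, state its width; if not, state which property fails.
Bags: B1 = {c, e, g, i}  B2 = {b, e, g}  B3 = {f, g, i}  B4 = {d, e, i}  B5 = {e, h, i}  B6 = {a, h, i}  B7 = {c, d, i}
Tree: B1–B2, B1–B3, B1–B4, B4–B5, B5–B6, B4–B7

No — bags containing vertex c are not connected in the tree.

A tree decomposition must satisfy three properties: every vertex lies in some bag; for every edge, both endpoints lie together in some bag; and for every vertex, the bags containing it form a connected subtree. Here bags containing vertex c are not connected in the tree, so the decomposition is invalid.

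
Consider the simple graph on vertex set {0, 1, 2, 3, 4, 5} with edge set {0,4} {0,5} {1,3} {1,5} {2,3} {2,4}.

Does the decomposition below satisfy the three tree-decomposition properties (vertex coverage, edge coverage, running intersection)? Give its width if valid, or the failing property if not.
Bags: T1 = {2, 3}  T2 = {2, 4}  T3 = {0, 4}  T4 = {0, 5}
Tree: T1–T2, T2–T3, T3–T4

No — vertex 1 appears in no bag.

A tree decomposition must satisfy three properties: every vertex lies in some bag; for every edge, both endpoints lie together in some bag; and for every vertex, the bags containing it form a connected subtree. Here vertex 1 appears in no bag, so the decomposition is invalid.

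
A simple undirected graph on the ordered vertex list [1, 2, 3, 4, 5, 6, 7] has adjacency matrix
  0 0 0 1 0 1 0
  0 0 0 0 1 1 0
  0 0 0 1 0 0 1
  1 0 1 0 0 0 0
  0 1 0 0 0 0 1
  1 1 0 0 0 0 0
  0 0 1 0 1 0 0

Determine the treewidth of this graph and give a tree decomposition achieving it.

The largest bag has 3 vertices, giving width 2; this decomposition certifies tw(G) ≤ 2. Since 4–3–7–5–2–6–1–4 is a cycle in G, G is not acyclic. Forests are exactly the graphs of treewidth ≤ 1, so tw(G) ≥ 2. The upper and lower bounds meet at 2, so that is the treewidth.

Treewidth 2.
Bags: B1 = {3, 4, 7}  B2 = {4, 5, 7}  B3 = {2, 4, 5}  B4 = {2, 4, 6}  B5 = {1, 4, 6}
Tree: B1–B2, B2–B3, B3–B4, B4–B5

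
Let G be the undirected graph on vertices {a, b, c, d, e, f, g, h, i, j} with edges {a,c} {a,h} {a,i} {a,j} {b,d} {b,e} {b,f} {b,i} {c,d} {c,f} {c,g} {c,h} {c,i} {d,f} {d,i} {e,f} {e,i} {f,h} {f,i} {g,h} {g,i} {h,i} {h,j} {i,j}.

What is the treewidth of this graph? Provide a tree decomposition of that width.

Treewidth 3.
One such decomposition:
Bags: B1 = {c, d, f, i}  B2 = {c, f, h, i}  B3 = {a, c, h, i}  B4 = {a, h, i, j}  B5 = {c, g, h, i}  B6 = {b, d, f, i}  B7 = {b, e, f, i}
Tree: B1–B2, B2–B3, B3–B4, B3–B5, B1–B6, B6–B7

Each bag holds 4 vertices, so the decomposition has width 3, which upper-bounds the treewidth. Conversely, {c, g, h, i} is a clique of size 4, and the vertices of any clique must share a bag in every tree decomposition; so some bag has ≥ 4 vertices and tw(G) ≥ 3. Therefore the treewidth is 3.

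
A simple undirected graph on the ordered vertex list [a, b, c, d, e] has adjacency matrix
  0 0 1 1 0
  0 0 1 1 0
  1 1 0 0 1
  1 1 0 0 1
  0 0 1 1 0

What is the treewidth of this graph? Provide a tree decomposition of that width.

The largest bag has 3 vertices, giving width 2; this decomposition certifies tw(G) ≤ 2. The edges c–a–d–e–c form a cycle, so G is not a tree and its treewidth is at least 2. Combining the bounds, tw(G) = 2.

Treewidth 2.
One such decomposition:
Bags: B1 = {a, c, d}  B2 = {c, d, e}  B3 = {b, c, d}
Tree: B1–B2, B2–B3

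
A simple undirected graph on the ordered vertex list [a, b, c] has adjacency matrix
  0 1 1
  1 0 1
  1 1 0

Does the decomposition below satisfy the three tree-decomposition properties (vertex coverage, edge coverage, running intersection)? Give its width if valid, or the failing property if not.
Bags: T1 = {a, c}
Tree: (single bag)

No — vertex b appears in no bag.

A tree decomposition must satisfy three properties: every vertex lies in some bag; for every edge, both endpoints lie together in some bag; and for every vertex, the bags containing it form a connected subtree. Here vertex b appears in no bag, so the decomposition is invalid.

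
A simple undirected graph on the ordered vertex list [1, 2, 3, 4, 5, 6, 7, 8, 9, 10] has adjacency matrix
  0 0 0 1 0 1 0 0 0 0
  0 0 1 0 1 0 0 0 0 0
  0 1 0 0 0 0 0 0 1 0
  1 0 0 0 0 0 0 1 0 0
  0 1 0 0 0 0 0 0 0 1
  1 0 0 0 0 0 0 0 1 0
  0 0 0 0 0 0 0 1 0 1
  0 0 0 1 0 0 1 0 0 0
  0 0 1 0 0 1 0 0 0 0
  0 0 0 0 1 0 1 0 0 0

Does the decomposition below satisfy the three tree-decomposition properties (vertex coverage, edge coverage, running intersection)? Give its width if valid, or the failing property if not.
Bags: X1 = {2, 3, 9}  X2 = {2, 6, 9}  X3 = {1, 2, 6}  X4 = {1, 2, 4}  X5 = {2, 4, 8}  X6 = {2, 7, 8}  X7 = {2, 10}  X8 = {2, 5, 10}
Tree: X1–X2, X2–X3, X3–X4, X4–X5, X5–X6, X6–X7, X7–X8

A tree decomposition must satisfy three properties: every vertex lies in some bag; for every edge, both endpoints lie together in some bag; and for every vertex, the bags containing it form a connected subtree. Here edge (7,10) lies in no bag, so the decomposition is invalid.

No — edge (7,10) lies in no bag.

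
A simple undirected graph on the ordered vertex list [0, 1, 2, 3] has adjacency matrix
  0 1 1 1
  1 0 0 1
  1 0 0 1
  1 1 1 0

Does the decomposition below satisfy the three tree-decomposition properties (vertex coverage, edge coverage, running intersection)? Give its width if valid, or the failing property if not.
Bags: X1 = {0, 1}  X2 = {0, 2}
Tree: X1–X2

No — vertex 3 appears in no bag.

A tree decomposition must satisfy three properties: every vertex lies in some bag; for every edge, both endpoints lie together in some bag; and for every vertex, the bags containing it form a connected subtree. Here vertex 3 appears in no bag, so the decomposition is invalid.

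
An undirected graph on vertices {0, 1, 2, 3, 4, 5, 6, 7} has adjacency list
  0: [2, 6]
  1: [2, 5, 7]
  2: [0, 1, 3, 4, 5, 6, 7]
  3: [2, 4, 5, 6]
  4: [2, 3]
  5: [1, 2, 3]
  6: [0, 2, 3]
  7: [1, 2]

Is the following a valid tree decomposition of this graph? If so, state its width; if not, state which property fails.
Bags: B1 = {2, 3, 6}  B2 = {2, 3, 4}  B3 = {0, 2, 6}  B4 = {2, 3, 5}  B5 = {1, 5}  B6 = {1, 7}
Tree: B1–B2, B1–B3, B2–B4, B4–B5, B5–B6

A tree decomposition must satisfy three properties: every vertex lies in some bag; for every edge, both endpoints lie together in some bag; and for every vertex, the bags containing it form a connected subtree. Here edge (2,1) lies in no bag, so the decomposition is invalid.

No — edge (2,1) lies in no bag.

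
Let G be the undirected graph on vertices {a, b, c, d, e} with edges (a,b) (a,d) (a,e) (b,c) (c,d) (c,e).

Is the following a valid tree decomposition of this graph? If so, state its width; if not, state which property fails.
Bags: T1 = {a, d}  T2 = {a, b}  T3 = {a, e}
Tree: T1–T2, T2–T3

A tree decomposition must satisfy three properties: every vertex lies in some bag; for every edge, both endpoints lie together in some bag; and for every vertex, the bags containing it form a connected subtree. Here vertex c appears in no bag, so the decomposition is invalid.

No — vertex c appears in no bag.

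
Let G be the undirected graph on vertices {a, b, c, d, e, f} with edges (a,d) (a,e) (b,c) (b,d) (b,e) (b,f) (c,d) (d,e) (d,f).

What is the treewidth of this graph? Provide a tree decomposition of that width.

Treewidth 2.
One such decomposition:
Bags: B1 = {b, d, f}  B2 = {b, c, d}  B3 = {b, d, e}  B4 = {a, d, e}
Tree: B1–B2, B2–B3, B3–B4

The largest bag has 3 vertices, giving width 2; this decomposition certifies tw(G) ≤ 2. On the other hand G contains the 3-clique {a, d, e}. A clique must lie in a single bag of any decomposition, so no decomposition can have width below 2. Combining the bounds, tw(G) = 2.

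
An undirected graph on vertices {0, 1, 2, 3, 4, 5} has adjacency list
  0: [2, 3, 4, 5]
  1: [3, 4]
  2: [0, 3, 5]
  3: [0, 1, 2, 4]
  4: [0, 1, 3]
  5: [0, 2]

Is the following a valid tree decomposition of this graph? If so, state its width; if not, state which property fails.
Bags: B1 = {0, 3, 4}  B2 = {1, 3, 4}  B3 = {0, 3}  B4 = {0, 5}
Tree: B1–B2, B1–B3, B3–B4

No — vertex 2 appears in no bag.

A tree decomposition must satisfy three properties: every vertex lies in some bag; for every edge, both endpoints lie together in some bag; and for every vertex, the bags containing it form a connected subtree. Here vertex 2 appears in no bag, so the decomposition is invalid.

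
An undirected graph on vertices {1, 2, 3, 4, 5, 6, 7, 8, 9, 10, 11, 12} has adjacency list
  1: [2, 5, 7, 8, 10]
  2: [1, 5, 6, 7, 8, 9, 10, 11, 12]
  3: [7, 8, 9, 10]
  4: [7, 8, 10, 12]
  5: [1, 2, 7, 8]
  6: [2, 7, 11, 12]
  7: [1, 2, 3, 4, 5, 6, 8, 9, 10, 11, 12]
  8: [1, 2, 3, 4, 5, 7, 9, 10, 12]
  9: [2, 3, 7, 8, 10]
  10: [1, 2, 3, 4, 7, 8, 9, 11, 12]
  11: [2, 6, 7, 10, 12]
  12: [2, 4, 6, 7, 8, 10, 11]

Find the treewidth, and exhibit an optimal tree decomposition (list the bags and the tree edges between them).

Treewidth 4.
One optimal decomposition is:
Bags: B1 = {2, 7, 10, 11, 12}  B2 = {2, 7, 8, 10, 12}  B3 = {4, 7, 8, 10, 12}  B4 = {2, 7, 8, 9, 10}  B5 = {1, 2, 7, 8, 10}  B6 = {2, 6, 7, 11, 12}  B7 = {1, 2, 5, 7, 8}  B8 = {3, 7, 8, 9, 10}
Tree: B1–B2, B2–B3, B2–B4, B2–B5, B1–B6, B5–B7, B4–B8

Each bag holds 5 vertices, so the decomposition has width 4, which upper-bounds the treewidth. Conversely, {1, 2, 7, 8, 10} is a clique of size 5, and the vertices of any clique must share a bag in every tree decomposition; so some bag has ≥ 5 vertices and tw(G) ≥ 4. Therefore the treewidth is 4.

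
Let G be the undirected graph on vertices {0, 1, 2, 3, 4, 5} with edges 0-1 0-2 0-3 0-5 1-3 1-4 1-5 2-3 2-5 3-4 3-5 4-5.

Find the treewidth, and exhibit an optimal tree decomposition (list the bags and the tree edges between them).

The largest bag has 4 vertices, giving width 3; this decomposition certifies tw(G) ≤ 3. For the lower bound, the 4 vertices {0, 1, 3, 5} are pairwise adjacent, and any tree decomposition puts a clique entirely inside one bag — forcing width ≥ 3. Combining the bounds, tw(G) = 3.

Treewidth 3.
Bags: B1 = {1, 3, 4, 5}  B2 = {0, 1, 3, 5}  B3 = {0, 2, 3, 5}
Tree: B1–B2, B2–B3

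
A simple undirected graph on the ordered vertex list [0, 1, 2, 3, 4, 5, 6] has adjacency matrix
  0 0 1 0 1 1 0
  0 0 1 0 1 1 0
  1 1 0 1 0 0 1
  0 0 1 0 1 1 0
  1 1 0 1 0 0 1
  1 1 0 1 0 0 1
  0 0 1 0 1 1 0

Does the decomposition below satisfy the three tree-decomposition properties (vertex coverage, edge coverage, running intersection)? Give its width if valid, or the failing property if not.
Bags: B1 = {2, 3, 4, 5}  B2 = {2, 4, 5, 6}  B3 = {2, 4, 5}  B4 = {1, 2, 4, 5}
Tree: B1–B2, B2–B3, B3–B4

No — vertex 0 appears in no bag.

A tree decomposition must satisfy three properties: every vertex lies in some bag; for every edge, both endpoints lie together in some bag; and for every vertex, the bags containing it form a connected subtree. Here vertex 0 appears in no bag, so the decomposition is invalid.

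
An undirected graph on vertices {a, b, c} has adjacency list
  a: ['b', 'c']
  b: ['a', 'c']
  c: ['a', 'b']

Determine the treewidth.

A width-2 tree decomposition is:
Bags: B1 = {a, b, c}
Tree: (single bag)
A single bag containing all 3 vertices is trivially a valid decomposition of width 2. Conversely, {a, b, c} is a clique of size 3, and the vertices of any clique must share a bag in every tree decomposition; so some bag has ≥ 3 vertices and tw(G) ≥ 2. Therefore the treewidth is 2.

2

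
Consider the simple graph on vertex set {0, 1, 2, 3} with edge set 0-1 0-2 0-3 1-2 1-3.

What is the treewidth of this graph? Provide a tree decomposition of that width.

Every bag has size at most 3, so the width is 3 − 1 = 2 and tw(G) ≤ 2. Conversely, {0, 1, 2} is a clique of size 3, and the vertices of any clique must share a bag in every tree decomposition; so some bag has ≥ 3 vertices and tw(G) ≥ 2. Therefore the treewidth is 2.

Treewidth 2.
Bags: B1 = {0, 1, 3}  B2 = {0, 1, 2}
Tree: B1–B2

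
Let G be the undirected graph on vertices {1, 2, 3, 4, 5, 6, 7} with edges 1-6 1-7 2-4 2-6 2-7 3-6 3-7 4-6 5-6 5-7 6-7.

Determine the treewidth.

A width-2 tree decomposition is:
Bags: B1 = {1, 6, 7}  B2 = {5, 6, 7}  B3 = {2, 6, 7}  B4 = {2, 4, 6}  B5 = {3, 6, 7}
Tree: B1–B2, B2–B3, B3–B4, B1–B5
Each bag holds 3 vertices, so the decomposition has width 2, which upper-bounds the treewidth. On the other hand G contains the 3-clique {2, 4, 6}. A clique must lie in a single bag of any decomposition, so no decomposition can have width below 2. Hence tw(G) = 2 exactly.

2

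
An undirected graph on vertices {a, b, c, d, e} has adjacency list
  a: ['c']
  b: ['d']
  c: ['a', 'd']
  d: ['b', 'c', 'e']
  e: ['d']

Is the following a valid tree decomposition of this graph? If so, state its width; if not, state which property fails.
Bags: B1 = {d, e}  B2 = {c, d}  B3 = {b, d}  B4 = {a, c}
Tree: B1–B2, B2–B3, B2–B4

Yes; width 1.

Vertex coverage: the bags together contain {a, b, c, d, e}, the full vertex set. Edge coverage: each edge of G has both endpoints in at least one bag. Running intersection: for every vertex, the bags containing it form a connected subtree. All three properties hold, so this is a valid tree decomposition of width max|bag| − 1 = 1, and hence tw(G) ≤ 1.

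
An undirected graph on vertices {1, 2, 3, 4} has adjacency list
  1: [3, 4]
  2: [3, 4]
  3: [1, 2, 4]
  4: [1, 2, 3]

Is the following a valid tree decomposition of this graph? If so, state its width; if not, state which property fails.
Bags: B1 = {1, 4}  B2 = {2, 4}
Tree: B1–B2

No — vertex 3 appears in no bag.

A tree decomposition must satisfy three properties: every vertex lies in some bag; for every edge, both endpoints lie together in some bag; and for every vertex, the bags containing it form a connected subtree. Here vertex 3 appears in no bag, so the decomposition is invalid.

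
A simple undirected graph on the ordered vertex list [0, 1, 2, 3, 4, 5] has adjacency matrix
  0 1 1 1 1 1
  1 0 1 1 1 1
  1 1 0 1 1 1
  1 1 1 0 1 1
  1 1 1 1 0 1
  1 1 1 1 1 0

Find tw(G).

A width-5 tree decomposition is:
Bags: B1 = {0, 1, 2, 3, 4, 5}
Tree: (single bag)
With just one bag of size 6, the width is 6 − 1 = 5, so tw(G) ≤ 5. On the other hand G contains the 6-clique {0, 1, 2, 3, 4, 5}. A clique must lie in a single bag of any decomposition, so no decomposition can have width below 5. Combining the bounds, tw(G) = 5.

5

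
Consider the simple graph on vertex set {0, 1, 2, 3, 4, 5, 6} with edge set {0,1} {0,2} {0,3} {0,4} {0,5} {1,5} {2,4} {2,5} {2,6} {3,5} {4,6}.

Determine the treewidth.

A width-2 tree decomposition is:
Bags: B1 = {0, 2, 4}  B2 = {0, 2, 5}  B3 = {2, 4, 6}  B4 = {0, 3, 5}  B5 = {0, 1, 5}
Tree: B1–B2, B1–B3, B2–B4, B2–B5
Every bag has size at most 3, so the width is 3 − 1 = 2 and tw(G) ≤ 2. On the other hand G contains the 3-clique {0, 2, 4}. A clique must lie in a single bag of any decomposition, so no decomposition can have width below 2. The upper and lower bounds meet at 2, so that is the treewidth.

2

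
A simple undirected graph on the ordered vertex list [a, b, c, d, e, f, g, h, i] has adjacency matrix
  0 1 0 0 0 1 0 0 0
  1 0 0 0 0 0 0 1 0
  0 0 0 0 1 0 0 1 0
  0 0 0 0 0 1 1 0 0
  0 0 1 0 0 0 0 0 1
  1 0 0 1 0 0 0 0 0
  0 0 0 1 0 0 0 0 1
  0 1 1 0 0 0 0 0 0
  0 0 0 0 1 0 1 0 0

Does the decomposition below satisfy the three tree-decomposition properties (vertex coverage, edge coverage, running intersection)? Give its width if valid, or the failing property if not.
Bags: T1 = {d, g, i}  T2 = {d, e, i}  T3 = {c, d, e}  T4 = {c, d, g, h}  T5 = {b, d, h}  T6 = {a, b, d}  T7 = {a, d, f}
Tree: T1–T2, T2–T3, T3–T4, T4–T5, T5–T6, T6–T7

A tree decomposition must satisfy three properties: every vertex lies in some bag; for every edge, both endpoints lie together in some bag; and for every vertex, the bags containing it form a connected subtree. Here bags containing vertex g are not connected in the tree, so the decomposition is invalid.

No — bags containing vertex g are not connected in the tree.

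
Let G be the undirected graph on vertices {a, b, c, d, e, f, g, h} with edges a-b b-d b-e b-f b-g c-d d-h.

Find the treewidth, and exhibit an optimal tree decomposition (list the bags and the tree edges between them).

Every bag has size at most 2, so the width is 2 − 1 = 1 and tw(G) ≤ 1. G has an edge, so its treewidth is at least 1. Hence tw(G) = 1 exactly.

Treewidth 1.
Bags: B1 = {b, d}  B2 = {b, f}  B3 = {d, h}  B4 = {b, g}  B5 = {a, b}  B6 = {b, e}  B7 = {c, d}
Tree: B1–B2, B1–B3, B1–B4, B2–B5, B4–B6, B1–B7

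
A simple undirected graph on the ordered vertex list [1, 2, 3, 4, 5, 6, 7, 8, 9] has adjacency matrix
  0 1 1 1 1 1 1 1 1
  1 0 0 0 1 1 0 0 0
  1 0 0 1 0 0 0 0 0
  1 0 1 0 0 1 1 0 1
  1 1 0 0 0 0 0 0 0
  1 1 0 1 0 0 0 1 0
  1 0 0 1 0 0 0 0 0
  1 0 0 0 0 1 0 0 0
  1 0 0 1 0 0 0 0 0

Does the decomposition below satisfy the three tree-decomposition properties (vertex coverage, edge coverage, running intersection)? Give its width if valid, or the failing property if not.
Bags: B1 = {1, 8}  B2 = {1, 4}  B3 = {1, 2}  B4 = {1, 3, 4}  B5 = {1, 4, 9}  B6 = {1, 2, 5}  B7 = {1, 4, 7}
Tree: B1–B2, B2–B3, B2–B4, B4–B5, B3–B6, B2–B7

A tree decomposition must satisfy three properties: every vertex lies in some bag; for every edge, both endpoints lie together in some bag; and for every vertex, the bags containing it form a connected subtree. Here vertex 6 appears in no bag, so the decomposition is invalid.

No — vertex 6 appears in no bag.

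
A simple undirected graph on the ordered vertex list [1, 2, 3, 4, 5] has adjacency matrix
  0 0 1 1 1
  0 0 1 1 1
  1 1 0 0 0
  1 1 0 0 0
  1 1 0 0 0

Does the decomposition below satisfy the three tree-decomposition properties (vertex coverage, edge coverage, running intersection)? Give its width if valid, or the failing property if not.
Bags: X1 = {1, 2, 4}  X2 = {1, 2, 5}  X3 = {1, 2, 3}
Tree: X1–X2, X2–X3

Yes; width 2.

Vertex coverage: the bags together contain {1, 2, 3, 4, 5}, the full vertex set. Edge coverage: each edge of G has both endpoints in at least one bag. Running intersection: for every vertex, the bags containing it form a connected subtree. All three properties hold, so this is a valid tree decomposition of width max|bag| − 1 = 2, and hence tw(G) ≤ 2.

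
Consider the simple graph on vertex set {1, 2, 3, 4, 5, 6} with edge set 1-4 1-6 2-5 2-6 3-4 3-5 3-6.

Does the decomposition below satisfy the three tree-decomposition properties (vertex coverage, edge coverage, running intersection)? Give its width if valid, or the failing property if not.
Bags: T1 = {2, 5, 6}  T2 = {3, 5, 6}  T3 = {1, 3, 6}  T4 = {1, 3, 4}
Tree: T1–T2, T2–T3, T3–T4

Yes; width 2.

Checking the three conditions: (i) the bags cover all of {1, 2, 3, 4, 5, 6}; (ii) for each edge, some bag contains both endpoints; (iii) the bags containing any fixed vertex form a subtree. All hold, so the decomposition is valid with width 3 − 1 = 2.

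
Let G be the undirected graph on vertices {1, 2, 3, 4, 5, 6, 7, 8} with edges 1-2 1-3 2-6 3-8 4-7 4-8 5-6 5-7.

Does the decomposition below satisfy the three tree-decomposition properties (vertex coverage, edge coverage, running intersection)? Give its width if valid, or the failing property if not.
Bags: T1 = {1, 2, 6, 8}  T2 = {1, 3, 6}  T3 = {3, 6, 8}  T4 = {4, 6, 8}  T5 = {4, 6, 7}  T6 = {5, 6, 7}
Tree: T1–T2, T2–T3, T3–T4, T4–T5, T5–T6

A tree decomposition must satisfy three properties: every vertex lies in some bag; for every edge, both endpoints lie together in some bag; and for every vertex, the bags containing it form a connected subtree. Here bags containing vertex 8 are not connected in the tree, so the decomposition is invalid.

No — bags containing vertex 8 are not connected in the tree.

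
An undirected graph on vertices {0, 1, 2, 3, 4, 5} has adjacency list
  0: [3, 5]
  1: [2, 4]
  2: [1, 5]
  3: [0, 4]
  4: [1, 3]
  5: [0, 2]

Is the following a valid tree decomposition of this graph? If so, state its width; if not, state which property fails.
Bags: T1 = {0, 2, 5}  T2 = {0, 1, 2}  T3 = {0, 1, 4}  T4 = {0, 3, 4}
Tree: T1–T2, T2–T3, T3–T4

Yes; width 2.

Checking the three conditions: (i) the bags cover all of {0, 1, 2, 3, 4, 5}; (ii) for each edge, some bag contains both endpoints; (iii) the bags containing any fixed vertex form a subtree. All hold, so the decomposition is valid with width 3 − 1 = 2.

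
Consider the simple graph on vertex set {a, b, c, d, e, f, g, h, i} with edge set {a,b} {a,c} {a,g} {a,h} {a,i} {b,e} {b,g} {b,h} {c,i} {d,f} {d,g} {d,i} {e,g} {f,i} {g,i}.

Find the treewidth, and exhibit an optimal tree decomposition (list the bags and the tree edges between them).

Every bag has size at most 3, so the width is 3 − 1 = 2 and tw(G) ≤ 2. Conversely, {d, g, i} is a clique of size 3, and the vertices of any clique must share a bag in every tree decomposition; so some bag has ≥ 3 vertices and tw(G) ≥ 2. The upper and lower bounds meet at 2, so that is the treewidth.

Treewidth 2.
Bags: B1 = {a, g, i}  B2 = {a, b, g}  B3 = {a, b, h}  B4 = {d, g, i}  B5 = {d, f, i}  B6 = {b, e, g}  B7 = {a, c, i}
Tree: B1–B2, B2–B3, B1–B4, B4–B5, B2–B6, B1–B7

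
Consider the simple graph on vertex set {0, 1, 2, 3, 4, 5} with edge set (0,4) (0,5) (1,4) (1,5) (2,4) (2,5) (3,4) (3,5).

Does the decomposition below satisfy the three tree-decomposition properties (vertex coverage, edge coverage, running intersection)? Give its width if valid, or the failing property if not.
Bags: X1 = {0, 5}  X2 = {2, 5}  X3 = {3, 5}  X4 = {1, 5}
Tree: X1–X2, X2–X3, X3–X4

A tree decomposition must satisfy three properties: every vertex lies in some bag; for every edge, both endpoints lie together in some bag; and for every vertex, the bags containing it form a connected subtree. Here vertex 4 appears in no bag, so the decomposition is invalid.

No — vertex 4 appears in no bag.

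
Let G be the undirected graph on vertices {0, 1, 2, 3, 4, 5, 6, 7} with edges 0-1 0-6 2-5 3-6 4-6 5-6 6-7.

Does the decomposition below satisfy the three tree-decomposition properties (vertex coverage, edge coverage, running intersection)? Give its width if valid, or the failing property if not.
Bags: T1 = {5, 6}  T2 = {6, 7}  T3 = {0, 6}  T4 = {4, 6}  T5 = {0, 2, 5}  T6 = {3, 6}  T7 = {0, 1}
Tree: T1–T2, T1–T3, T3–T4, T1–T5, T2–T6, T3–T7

A tree decomposition must satisfy three properties: every vertex lies in some bag; for every edge, both endpoints lie together in some bag; and for every vertex, the bags containing it form a connected subtree. Here bags containing vertex 0 are not connected in the tree, so the decomposition is invalid.

No — bags containing vertex 0 are not connected in the tree.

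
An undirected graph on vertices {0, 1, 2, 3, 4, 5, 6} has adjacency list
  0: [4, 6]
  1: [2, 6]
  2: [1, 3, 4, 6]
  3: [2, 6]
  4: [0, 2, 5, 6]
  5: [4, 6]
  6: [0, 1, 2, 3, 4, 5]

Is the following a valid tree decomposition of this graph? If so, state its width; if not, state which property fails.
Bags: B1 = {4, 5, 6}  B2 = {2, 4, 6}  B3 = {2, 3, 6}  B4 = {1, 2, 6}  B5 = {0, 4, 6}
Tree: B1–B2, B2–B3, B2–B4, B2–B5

Yes; width 2.

Vertex coverage: the bags together contain {0, 1, 2, 3, 4, 5, 6}, the full vertex set. Edge coverage: each edge of G has both endpoints in at least one bag. Running intersection: for every vertex, the bags containing it form a connected subtree. All three properties hold, so this is a valid tree decomposition of width max|bag| − 1 = 2, and hence tw(G) ≤ 2.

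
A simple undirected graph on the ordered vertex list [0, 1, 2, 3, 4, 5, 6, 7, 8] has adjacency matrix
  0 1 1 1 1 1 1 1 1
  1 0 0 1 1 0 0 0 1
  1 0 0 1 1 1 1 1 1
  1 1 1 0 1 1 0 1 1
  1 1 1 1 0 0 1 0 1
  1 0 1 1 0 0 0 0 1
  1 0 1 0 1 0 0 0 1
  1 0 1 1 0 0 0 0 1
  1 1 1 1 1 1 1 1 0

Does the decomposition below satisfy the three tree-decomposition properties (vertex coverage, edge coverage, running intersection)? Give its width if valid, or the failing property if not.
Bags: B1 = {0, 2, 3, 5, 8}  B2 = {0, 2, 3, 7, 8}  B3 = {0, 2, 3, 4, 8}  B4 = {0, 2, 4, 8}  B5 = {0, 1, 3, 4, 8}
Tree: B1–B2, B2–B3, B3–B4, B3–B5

No — vertex 6 appears in no bag.

A tree decomposition must satisfy three properties: every vertex lies in some bag; for every edge, both endpoints lie together in some bag; and for every vertex, the bags containing it form a connected subtree. Here vertex 6 appears in no bag, so the decomposition is invalid.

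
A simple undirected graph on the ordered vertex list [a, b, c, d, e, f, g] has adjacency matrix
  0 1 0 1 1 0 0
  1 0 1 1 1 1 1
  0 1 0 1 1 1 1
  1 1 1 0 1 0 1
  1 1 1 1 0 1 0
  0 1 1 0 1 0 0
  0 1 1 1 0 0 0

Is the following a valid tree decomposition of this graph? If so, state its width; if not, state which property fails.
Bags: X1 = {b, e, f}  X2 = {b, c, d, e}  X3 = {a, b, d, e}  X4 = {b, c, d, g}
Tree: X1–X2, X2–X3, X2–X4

A tree decomposition must satisfy three properties: every vertex lies in some bag; for every edge, both endpoints lie together in some bag; and for every vertex, the bags containing it form a connected subtree. Here edge (c,f) lies in no bag, so the decomposition is invalid.

No — edge (c,f) lies in no bag.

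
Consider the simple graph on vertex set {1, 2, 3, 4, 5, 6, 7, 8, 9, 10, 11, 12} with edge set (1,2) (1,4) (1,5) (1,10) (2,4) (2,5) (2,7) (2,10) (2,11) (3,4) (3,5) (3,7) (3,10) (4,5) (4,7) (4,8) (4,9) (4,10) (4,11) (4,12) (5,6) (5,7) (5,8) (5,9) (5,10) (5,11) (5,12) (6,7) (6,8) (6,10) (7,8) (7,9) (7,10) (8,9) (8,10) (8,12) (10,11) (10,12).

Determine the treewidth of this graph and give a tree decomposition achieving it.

Treewidth 4.
One optimal decomposition is:
Bags: B1 = {2, 4, 5, 7, 10}  B2 = {4, 5, 7, 8, 10}  B3 = {1, 2, 4, 5, 10}  B4 = {5, 6, 7, 8, 10}  B5 = {2, 4, 5, 10, 11}  B6 = {4, 5, 8, 10, 12}  B7 = {3, 4, 5, 7, 10}  B8 = {4, 5, 7, 8, 9}
Tree: B1–B2, B1–B3, B2–B4, B3–B5, B2–B6, B2–B7, B2–B8

The largest bag has 5 vertices, giving width 4; this decomposition certifies tw(G) ≤ 4. For the lower bound, the 5 vertices {4, 5, 7, 8, 9} are pairwise adjacent, and any tree decomposition puts a clique entirely inside one bag — forcing width ≥ 4. The upper and lower bounds meet at 4, so that is the treewidth.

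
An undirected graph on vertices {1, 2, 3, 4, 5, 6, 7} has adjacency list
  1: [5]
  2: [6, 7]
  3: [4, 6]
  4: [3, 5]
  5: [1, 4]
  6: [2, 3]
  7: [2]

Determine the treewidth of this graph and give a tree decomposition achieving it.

Treewidth 1.
Bags: B1 = {1, 5}  B2 = {4, 5}  B3 = {3, 4}  B4 = {3, 6}  B5 = {2, 6}  B6 = {2, 7}
Tree: B1–B2, B2–B3, B3–B4, B4–B5, B5–B6

Every bag has size at most 2, so the width is 2 − 1 = 1 and tw(G) ≤ 1. G has an edge, so its treewidth is at least 1. Combining the bounds, tw(G) = 1.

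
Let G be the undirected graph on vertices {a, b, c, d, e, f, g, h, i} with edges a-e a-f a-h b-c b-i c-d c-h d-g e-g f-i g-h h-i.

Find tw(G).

A width-3 tree decomposition is:
Bags: B1 = {a, e, f, i}  B2 = {a, e, h, i}  B3 = {e, g, h, i}  B4 = {b, g, h, i}  B5 = {b, c, g, h}  B6 = {b, c, d, g}
Tree: B1–B2, B2–B3, B3–B4, B4–B5, B5–B6
Each bag holds 4 vertices, so the decomposition has width 3, which upper-bounds the treewidth. For the lower bound: the 4 vertex sets {a,e,f}, {i}, {h}, {b,c,d,g} are disjoint, each induces a connected subgraph, and every pair is joined by at least one edge of G. Contracting each set to a single vertex therefore yields K_{4} as a minor, and since treewidth is minor-monotone, tw(G) ≥ tw(K_{4}) = 3. The upper and lower bounds meet at 3, so that is the treewidth.

3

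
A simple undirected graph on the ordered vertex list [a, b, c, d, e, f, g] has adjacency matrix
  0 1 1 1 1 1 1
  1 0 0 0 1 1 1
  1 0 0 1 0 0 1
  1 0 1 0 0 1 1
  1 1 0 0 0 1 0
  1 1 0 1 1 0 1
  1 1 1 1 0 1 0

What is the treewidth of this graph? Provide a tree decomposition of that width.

Every bag has size at most 4, so the width is 4 − 1 = 3 and tw(G) ≤ 3. For the lower bound, the 4 vertices {a, c, d, g} are pairwise adjacent, and any tree decomposition puts a clique entirely inside one bag — forcing width ≥ 3. Combining the bounds, tw(G) = 3.

Treewidth 3.
One optimal decomposition is:
Bags: B1 = {a, d, f, g}  B2 = {a, b, f, g}  B3 = {a, b, e, f}  B4 = {a, c, d, g}
Tree: B1–B2, B2–B3, B1–B4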